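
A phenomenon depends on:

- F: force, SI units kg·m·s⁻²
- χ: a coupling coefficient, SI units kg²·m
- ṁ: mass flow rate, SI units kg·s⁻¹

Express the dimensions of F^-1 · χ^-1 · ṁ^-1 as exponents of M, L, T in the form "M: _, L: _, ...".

M: -4, L: -2, T: 3

Collect each base-dimension exponent across the product:
  M: −(1) − (2) − (1) = -4
  L: −(1) − (1) − (0) = -2
  T: −(-2) − (0) − (-1) = 3
So the dimensions are [M⁻⁴ L⁻² T³].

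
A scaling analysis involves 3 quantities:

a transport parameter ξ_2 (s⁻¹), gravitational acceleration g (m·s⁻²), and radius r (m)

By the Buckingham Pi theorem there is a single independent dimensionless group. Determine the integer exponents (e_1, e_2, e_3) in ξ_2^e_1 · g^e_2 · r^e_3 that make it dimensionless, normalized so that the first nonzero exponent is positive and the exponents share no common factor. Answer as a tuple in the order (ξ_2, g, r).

(2, -1, 1)

L: e_1·(0) + e_2·(1) + e_3·(1) = 0
T: e_1·(-1) + e_2·(-2) + e_3·(0) = 0
Solving this homogeneous linear system for the smallest-integer solution (first nonzero entry positive) gives (2, -1, 1).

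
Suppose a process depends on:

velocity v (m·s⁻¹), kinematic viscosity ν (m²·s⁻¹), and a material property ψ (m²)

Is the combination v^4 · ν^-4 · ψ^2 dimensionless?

yes

Sum the exponent of each base dimension across the product:
  L: 4·[v]_L − 4·[ν]_L + 2·[ψ]_L = 4·(1) − 4·(2) + 2·(2) = 0
  T: 4·[v]_T − 4·[ν]_T + 2·[ψ]_T = 4·(-1) − 4·(-1) + 2·(0) = 0
All base exponents vanish — dimensionless.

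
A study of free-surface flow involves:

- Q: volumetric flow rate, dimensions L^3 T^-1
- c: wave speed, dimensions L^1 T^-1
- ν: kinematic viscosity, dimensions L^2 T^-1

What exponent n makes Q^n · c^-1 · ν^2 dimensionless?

-1

Balance the L exponent: (3)·n from Q, plus −(1) + 2·(2) = 3 from the rest, must sum to zero.
3n + 3 = 0, so n = -1.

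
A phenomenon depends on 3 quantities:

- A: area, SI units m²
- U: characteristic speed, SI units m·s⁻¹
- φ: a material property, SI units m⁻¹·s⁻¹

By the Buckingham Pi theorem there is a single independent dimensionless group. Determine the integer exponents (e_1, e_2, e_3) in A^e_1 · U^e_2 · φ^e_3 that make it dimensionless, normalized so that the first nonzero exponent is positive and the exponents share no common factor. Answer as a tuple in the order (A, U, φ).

L: e_1·(2) + e_2·(1) + e_3·(-1) = 0
T: e_1·(0) + e_2·(-1) + e_3·(-1) = 0
Solving this homogeneous linear system for the smallest-integer solution (first nonzero entry positive) gives (1, -1, 1).

(1, -1, 1)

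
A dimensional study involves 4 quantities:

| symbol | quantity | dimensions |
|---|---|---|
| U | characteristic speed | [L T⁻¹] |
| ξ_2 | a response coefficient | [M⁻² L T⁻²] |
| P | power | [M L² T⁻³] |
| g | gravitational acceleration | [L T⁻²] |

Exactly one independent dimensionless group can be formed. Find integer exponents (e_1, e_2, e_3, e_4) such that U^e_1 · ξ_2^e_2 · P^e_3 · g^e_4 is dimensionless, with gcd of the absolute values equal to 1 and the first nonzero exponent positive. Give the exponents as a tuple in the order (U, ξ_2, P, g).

M: e_1·(0) + e_2·(-2) + e_3·(1) + e_4·(0) = 0
L: e_1·(1) + e_2·(1) + e_3·(2) + e_4·(1) = 0
T: e_1·(-1) + e_2·(-2) + e_3·(-3) + e_4·(-2) = 0
Solving this homogeneous linear system for the smallest-integer solution (first nonzero entry positive) gives (2, -1, -2, 3).

(2, -1, -2, 3)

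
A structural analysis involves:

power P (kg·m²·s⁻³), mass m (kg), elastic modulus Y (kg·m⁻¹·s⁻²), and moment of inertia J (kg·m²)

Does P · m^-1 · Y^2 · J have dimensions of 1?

no

Sum the exponent of each base dimension across the product:
  M: [P]_M − [m]_M + 2·[Y]_M + [J]_M = (1) − (1) + 2·(1) + (1) = 3
  L: [P]_L − [m]_L + 2·[Y]_L + [J]_L = (2) − (0) + 2·(-1) + (2) = 2
  T: [P]_T − [m]_T + 2·[Y]_T + [J]_T = (-3) − (0) + 2·(-2) + (0) = -7
Net dimensions [M³ L² T⁻⁷] ≠ [1] — not dimensionless.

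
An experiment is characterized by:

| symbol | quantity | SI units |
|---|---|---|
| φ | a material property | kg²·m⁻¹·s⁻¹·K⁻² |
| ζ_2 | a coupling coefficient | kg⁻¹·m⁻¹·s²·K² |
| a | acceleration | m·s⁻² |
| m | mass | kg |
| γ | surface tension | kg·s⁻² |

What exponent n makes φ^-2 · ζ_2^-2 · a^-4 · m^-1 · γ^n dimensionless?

Balance the M exponent: (1)·n from γ, plus −2·(2) − 2·(-1) − 4·(0) − (1) = -3 from the rest, must sum to zero.
n − 3 = 0, so n = 3.

3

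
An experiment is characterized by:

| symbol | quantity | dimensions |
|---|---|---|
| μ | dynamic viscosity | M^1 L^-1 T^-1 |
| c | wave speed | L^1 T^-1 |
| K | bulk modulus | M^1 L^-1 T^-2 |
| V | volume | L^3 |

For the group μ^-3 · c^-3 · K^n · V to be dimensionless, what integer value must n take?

Balance the M exponent: (1)·n from K, plus −3·(1) − 3·(0) + (0) = -3 from the rest, must sum to zero.
n − 3 = 0, so n = 3.

3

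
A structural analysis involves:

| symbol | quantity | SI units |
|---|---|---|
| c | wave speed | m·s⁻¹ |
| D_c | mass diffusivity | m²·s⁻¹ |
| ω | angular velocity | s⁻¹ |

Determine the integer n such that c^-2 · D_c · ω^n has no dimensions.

1

Balance the T exponent: (-1)·n from ω, plus −2·(-1) + (-1) = 1 from the rest, must sum to zero.
−n + 1 = 0, so n = 1.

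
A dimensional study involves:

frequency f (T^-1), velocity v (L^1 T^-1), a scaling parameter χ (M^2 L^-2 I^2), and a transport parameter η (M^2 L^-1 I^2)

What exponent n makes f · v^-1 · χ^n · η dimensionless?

-1

Balance the M exponent: (2)·n from χ, plus (0) − (0) + (2) = 2 from the rest, must sum to zero.
2n + 2 = 0, so n = -1.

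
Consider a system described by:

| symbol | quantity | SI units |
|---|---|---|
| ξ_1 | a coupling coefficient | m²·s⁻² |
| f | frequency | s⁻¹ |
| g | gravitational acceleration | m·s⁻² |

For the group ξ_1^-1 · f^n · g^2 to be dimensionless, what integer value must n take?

-2

Balance the T exponent: (-1)·n from f, plus −(-2) + 2·(-2) = -2 from the rest, must sum to zero.
−n − 2 = 0, so n = -2.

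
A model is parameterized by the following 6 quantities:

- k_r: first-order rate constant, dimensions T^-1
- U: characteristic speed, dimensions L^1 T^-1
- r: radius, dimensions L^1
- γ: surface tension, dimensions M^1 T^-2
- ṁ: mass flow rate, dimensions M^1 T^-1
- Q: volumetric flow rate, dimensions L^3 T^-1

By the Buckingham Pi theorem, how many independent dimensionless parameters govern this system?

3

There are 6 variables and 3 base dimensions (M, L, T).
The dimension matrix has rank 3.
Independent dimensionless groups: 6 − 3 = 3.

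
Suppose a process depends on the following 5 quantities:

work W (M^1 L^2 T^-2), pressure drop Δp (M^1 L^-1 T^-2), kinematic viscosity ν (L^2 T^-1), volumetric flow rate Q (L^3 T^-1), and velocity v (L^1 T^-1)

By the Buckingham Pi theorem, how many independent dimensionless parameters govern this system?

There are 5 variables and 3 base dimensions (M, L, T).
The dimension matrix has rank 3.
Independent dimensionless groups: 5 − 3 = 2.

2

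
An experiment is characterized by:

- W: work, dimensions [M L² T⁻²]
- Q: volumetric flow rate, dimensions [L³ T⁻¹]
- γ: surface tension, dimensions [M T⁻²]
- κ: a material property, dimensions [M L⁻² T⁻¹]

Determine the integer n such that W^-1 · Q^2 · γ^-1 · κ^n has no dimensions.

Balance the M exponent: (1)·n from κ, plus −(1) + 2·(0) − (1) = -2 from the rest, must sum to zero.
n − 2 = 0, so n = 2.

2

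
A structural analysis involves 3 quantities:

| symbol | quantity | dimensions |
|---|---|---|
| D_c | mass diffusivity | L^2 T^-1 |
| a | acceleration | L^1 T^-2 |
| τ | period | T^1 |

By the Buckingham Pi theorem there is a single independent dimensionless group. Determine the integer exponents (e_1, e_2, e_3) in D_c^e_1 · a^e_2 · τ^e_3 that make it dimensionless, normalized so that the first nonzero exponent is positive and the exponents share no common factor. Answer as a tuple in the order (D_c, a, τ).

(1, -2, -3)

L: e_1·(2) + e_2·(1) + e_3·(0) = 0
T: e_1·(-1) + e_2·(-2) + e_3·(1) = 0
Solving this homogeneous linear system for the smallest-integer solution (first nonzero entry positive) gives (1, -2, -3).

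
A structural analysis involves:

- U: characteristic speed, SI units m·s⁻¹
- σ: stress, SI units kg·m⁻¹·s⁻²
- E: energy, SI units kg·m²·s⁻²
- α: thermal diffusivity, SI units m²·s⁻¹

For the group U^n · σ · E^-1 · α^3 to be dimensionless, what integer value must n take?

Balance the L exponent: (1)·n from U, plus (-1) − (2) + 3·(2) = 3 from the rest, must sum to zero.
n + 3 = 0, so n = -3.

-3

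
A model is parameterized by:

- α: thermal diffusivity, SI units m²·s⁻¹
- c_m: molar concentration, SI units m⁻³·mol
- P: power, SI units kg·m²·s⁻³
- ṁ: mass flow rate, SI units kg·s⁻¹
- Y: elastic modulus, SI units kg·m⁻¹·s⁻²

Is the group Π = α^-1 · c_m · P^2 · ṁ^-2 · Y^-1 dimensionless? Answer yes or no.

Sum the exponent of each base dimension across the product:
  M: −[α]_M + [c_m]_M + 2·[P]_M − 2·[ṁ]_M − [Y]_M = −(0) + (0) + 2·(1) − 2·(1) − (1) = -1
  L: −[α]_L + [c_m]_L + 2·[P]_L − 2·[ṁ]_L − [Y]_L = −(2) + (-3) + 2·(2) − 2·(0) − (-1) = 0
  T: −[α]_T + [c_m]_T + 2·[P]_T − 2·[ṁ]_T − [Y]_T = −(-1) + (0) + 2·(-3) − 2·(-1) − (-2) = -1
  N: −[α]_N + [c_m]_N + 2·[P]_N − 2·[ṁ]_N − [Y]_N = −(0) + (1) + 2·(0) − 2·(0) − (0) = 1
Net dimensions [M⁻¹ T⁻¹ N] ≠ [1] — not dimensionless.

no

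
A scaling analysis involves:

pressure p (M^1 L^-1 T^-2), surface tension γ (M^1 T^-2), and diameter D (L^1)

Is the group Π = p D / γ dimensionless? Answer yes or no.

yes

Sum the exponent of each base dimension across the product:
  M: [p]_M − [γ]_M + [D]_M = (1) − (1) + (0) = 0
  L: [p]_L − [γ]_L + [D]_L = (-1) − (0) + (1) = 0
  T: [p]_T − [γ]_T + [D]_T = (-2) − (-2) + (0) = 0
All base exponents vanish — dimensionless.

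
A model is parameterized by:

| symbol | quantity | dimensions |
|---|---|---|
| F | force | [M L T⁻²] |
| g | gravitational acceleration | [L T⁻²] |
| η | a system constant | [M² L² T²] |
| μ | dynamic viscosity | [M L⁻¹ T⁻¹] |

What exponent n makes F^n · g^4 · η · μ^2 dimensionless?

Balance the M exponent: (1)·n from F, plus 4·(0) + (2) + 2·(1) = 4 from the rest, must sum to zero.
n + 4 = 0, so n = -4.

-4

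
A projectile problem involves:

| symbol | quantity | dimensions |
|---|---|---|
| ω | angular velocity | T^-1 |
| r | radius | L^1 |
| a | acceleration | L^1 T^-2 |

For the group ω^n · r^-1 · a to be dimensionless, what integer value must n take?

Balance the T exponent: (-1)·n from ω, plus −(0) + (-2) = -2 from the rest, must sum to zero.
−n − 2 = 0, so n = -2.

-2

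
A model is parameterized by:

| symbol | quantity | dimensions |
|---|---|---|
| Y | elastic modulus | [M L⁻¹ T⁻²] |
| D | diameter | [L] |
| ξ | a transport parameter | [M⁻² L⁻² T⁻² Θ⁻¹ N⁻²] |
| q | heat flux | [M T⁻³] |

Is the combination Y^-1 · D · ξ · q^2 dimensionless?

Sum the exponent of each base dimension across the product:
  M: −[Y]_M + [D]_M + [ξ]_M + 2·[q]_M = −(1) + (0) + (-2) + 2·(1) = -1
  L: −[Y]_L + [D]_L + [ξ]_L + 2·[q]_L = −(-1) + (1) + (-2) + 2·(0) = 0
  T: −[Y]_T + [D]_T + [ξ]_T + 2·[q]_T = −(-2) + (0) + (-2) + 2·(-3) = -6
  Θ: −[Y]_Θ + [D]_Θ + [ξ]_Θ + 2·[q]_Θ = −(0) + (0) + (-1) + 2·(0) = -1
  N: −[Y]_N + [D]_N + [ξ]_N + 2·[q]_N = −(0) + (0) + (-2) + 2·(0) = -2
Net dimensions [M⁻¹ T⁻⁶ Θ⁻¹ N⁻²] ≠ [1] — not dimensionless.

no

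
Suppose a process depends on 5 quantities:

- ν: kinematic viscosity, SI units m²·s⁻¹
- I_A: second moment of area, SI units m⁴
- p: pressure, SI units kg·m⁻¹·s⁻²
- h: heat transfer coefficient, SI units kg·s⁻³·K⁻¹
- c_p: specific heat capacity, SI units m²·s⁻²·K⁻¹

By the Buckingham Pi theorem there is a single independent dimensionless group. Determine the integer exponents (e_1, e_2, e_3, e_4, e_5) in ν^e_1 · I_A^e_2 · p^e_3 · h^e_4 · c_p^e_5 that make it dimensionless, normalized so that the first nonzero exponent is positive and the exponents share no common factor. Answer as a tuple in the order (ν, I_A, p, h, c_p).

(4, -1, -4, 4, -4)

M: e_1·(0) + e_2·(0) + e_3·(1) + e_4·(1) + e_5·(0) = 0
L: e_1·(2) + e_2·(4) + e_3·(-1) + e_4·(0) + e_5·(2) = 0
T: e_1·(-1) + e_2·(0) + e_3·(-2) + e_4·(-3) + e_5·(-2) = 0
Θ: e_1·(0) + e_2·(0) + e_3·(0) + e_4·(-1) + e_5·(-1) = 0
Solving this homogeneous linear system for the smallest-integer solution (first nonzero entry positive) gives (4, -1, -4, 4, -4).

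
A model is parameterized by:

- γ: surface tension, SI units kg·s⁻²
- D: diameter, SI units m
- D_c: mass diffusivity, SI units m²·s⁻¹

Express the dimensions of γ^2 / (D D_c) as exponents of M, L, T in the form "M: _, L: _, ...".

Collect each base-dimension exponent across the product:
  M: 2·(1) − (0) − (0) = 2
  L: 2·(0) − (1) − (2) = -3
  T: 2·(-2) − (0) − (-1) = -3
So the dimensions are [M² L⁻³ T⁻³].

M: 2, L: -3, T: -3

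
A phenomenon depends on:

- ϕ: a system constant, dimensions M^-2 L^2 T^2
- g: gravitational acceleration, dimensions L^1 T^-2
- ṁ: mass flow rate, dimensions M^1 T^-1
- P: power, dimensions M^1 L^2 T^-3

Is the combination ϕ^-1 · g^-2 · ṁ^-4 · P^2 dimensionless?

yes

Sum the exponent of each base dimension across the product:
  M: −[ϕ]_M − 2·[g]_M − 4·[ṁ]_M + 2·[P]_M = −(-2) − 2·(0) − 4·(1) + 2·(1) = 0
  L: −[ϕ]_L − 2·[g]_L − 4·[ṁ]_L + 2·[P]_L = −(2) − 2·(1) − 4·(0) + 2·(2) = 0
  T: −[ϕ]_T − 2·[g]_T − 4·[ṁ]_T + 2·[P]_T = −(2) − 2·(-2) − 4·(-1) + 2·(-3) = 0
  Θ: −[ϕ]_Θ − 2·[g]_Θ − 4·[ṁ]_Θ + 2·[P]_Θ = −(0) − 2·(0) − 4·(0) + 2·(0) = 0
All base exponents vanish — dimensionless.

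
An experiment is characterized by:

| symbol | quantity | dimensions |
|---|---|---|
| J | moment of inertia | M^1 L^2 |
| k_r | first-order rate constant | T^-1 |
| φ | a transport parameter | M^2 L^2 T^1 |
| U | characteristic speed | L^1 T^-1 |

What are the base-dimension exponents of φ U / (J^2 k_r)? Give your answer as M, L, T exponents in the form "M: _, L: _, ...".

M: 0, L: -1, T: 1

Collect each base-dimension exponent across the product:
  M: −2·(1) − (0) + (2) + (0) = 0
  L: −2·(2) − (0) + (2) + (1) = -1
  T: −2·(0) − (-1) + (1) + (-1) = 1
So the dimensions are [L⁻¹ T].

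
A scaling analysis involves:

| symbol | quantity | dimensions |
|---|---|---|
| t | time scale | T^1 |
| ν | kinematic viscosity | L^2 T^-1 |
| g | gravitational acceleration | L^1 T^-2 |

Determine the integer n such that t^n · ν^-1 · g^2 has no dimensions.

Balance the T exponent: (1)·n from t, plus −(-1) + 2·(-2) = -3 from the rest, must sum to zero.
n − 3 = 0, so n = 3.

3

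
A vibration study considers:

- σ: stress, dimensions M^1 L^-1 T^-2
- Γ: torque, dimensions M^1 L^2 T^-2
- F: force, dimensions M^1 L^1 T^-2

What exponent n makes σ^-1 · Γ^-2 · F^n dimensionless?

Balance the M exponent: (1)·n from F, plus −(1) − 2·(1) = -3 from the rest, must sum to zero.
n − 3 = 0, so n = 3.

3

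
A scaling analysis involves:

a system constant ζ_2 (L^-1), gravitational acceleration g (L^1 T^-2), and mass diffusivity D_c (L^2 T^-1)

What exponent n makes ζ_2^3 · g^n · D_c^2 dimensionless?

Balance the L exponent: (1)·n from g, plus 3·(-1) + 2·(2) = 1 from the rest, must sum to zero.
n + 1 = 0, so n = -1.

-1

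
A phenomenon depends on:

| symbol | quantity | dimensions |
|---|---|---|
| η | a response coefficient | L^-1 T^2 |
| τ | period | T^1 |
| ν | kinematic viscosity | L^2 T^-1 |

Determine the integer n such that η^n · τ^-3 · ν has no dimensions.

2

Balance the L exponent: (-1)·n from η, plus −3·(0) + (2) = 2 from the rest, must sum to zero.
−n + 2 = 0, so n = 2.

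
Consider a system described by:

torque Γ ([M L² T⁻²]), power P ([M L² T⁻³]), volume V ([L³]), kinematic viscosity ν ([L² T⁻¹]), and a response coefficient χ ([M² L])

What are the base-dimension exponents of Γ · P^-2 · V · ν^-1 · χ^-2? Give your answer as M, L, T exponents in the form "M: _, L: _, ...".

Collect each base-dimension exponent across the product:
  M: (1) − 2·(1) + (0) − (0) − 2·(2) = -5
  L: (2) − 2·(2) + (3) − (2) − 2·(1) = -3
  T: (-2) − 2·(-3) + (0) − (-1) − 2·(0) = 5
So the dimensions are [M⁻⁵ L⁻³ T⁵].

M: -5, L: -3, T: 5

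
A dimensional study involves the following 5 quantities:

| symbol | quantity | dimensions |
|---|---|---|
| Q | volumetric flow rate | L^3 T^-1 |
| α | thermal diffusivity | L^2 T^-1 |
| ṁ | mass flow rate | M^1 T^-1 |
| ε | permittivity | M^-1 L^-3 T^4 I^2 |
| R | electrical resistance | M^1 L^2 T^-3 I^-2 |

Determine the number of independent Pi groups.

There are 5 variables and 4 base dimensions (M, L, T, I).
The dimension matrix has rank 4.
Independent dimensionless groups: 5 − 4 = 1.

1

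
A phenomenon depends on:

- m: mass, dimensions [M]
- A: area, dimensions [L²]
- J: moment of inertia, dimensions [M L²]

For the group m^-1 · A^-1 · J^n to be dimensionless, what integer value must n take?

Balance the M exponent: (1)·n from J, plus −(1) − (0) = -1 from the rest, must sum to zero.
n − 1 = 0, so n = 1.

1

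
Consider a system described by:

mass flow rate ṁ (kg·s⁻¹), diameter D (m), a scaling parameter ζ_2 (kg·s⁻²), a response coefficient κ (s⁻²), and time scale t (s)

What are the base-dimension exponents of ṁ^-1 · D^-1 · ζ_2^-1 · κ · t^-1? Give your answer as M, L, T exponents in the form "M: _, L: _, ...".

M: -2, L: -1, T: 0

Collect each base-dimension exponent across the product:
  M: −(1) − (0) − (1) + (0) − (0) = -2
  L: −(0) − (1) − (0) + (0) − (0) = -1
  T: −(-1) − (0) − (-2) + (-2) − (1) = 0
So the dimensions are [M⁻² L⁻¹].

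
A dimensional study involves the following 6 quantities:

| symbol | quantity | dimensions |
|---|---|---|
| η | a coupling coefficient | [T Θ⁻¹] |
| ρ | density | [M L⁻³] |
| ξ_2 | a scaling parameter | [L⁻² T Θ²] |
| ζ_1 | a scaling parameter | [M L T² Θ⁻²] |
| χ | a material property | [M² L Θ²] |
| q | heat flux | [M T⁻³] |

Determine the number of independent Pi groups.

There are 6 variables and 4 base dimensions (M, L, T, Θ).
The dimension matrix has rank 4.
Independent dimensionless groups: 6 − 4 = 2.

2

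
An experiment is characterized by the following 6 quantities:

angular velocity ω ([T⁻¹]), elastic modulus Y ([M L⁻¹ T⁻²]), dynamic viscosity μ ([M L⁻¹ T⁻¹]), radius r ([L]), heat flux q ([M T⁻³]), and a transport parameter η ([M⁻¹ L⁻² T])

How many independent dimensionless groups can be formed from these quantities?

3

There are 6 variables and 3 base dimensions (M, L, T).
The dimension matrix has rank 3.
Independent dimensionless groups: 6 − 3 = 3.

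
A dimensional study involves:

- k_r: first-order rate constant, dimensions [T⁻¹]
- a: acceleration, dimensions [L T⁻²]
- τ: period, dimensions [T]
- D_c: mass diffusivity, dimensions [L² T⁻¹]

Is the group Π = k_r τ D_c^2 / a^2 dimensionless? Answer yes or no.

no

Sum the exponent of each base dimension across the product:
  L: [k_r]_L − 2·[a]_L + [τ]_L + 2·[D_c]_L = (0) − 2·(1) + (0) + 2·(2) = 2
  T: [k_r]_T − 2·[a]_T + [τ]_T + 2·[D_c]_T = (-1) − 2·(-2) + (1) + 2·(-1) = 2
Net dimensions [L² T²] ≠ [1] — not dimensionless.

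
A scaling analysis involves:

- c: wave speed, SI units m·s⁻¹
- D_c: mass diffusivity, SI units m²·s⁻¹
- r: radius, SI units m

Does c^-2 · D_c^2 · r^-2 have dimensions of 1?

Sum the exponent of each base dimension across the product:
  M: −2·[c]_M + 2·[D_c]_M − 2·[r]_M = −2·(0) + 2·(0) − 2·(0) = 0
  L: −2·[c]_L + 2·[D_c]_L − 2·[r]_L = −2·(1) + 2·(2) − 2·(1) = 0
  T: −2·[c]_T + 2·[D_c]_T − 2·[r]_T = −2·(-1) + 2·(-1) − 2·(0) = 0
All base exponents vanish — dimensionless.

yes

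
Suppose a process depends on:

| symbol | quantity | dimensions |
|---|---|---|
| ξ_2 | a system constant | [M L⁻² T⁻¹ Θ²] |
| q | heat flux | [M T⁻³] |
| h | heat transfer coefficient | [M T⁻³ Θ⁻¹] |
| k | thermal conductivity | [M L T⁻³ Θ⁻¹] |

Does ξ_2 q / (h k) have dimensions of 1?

no

Sum the exponent of each base dimension across the product:
  M: [ξ_2]_M + [q]_M − [h]_M − [k]_M = (1) + (1) − (1) − (1) = 0
  L: [ξ_2]_L + [q]_L − [h]_L − [k]_L = (-2) + (0) − (0) − (1) = -3
  T: [ξ_2]_T + [q]_T − [h]_T − [k]_T = (-1) + (-3) − (-3) − (-3) = 2
  Θ: [ξ_2]_Θ + [q]_Θ − [h]_Θ − [k]_Θ = (2) + (0) − (-1) − (-1) = 4
Net dimensions [L⁻³ T² Θ⁴] ≠ [1] — not dimensionless.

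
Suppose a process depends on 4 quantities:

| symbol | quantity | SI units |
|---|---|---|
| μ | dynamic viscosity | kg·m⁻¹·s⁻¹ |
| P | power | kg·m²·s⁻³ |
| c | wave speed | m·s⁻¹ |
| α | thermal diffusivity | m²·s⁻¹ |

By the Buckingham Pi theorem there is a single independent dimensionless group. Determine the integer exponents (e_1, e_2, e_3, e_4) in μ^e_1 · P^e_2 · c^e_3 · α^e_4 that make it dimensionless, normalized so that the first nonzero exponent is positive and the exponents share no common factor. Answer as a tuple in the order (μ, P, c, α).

M: e_1·(1) + e_2·(1) + e_3·(0) + e_4·(0) = 0
L: e_1·(-1) + e_2·(2) + e_3·(1) + e_4·(2) = 0
T: e_1·(-1) + e_2·(-3) + e_3·(-1) + e_4·(-1) = 0
Solving this homogeneous linear system for the smallest-integer solution (first nonzero entry positive) gives (1, -1, 1, 1).

(1, -1, 1, 1)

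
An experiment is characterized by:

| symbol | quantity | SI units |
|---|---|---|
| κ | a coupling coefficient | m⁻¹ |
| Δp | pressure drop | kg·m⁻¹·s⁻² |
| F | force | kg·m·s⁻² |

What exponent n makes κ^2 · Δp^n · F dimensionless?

Balance the M exponent: (1)·n from Δp, plus 2·(0) + (1) = 1 from the rest, must sum to zero.
n + 1 = 0, so n = -1.

-1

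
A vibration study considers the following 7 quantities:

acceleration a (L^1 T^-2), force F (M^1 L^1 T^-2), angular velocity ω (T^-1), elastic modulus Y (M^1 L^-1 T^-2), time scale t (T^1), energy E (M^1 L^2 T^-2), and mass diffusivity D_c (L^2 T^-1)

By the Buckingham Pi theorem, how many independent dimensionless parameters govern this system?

There are 7 variables and 3 base dimensions (M, L, T).
The dimension matrix has rank 3.
Independent dimensionless groups: 7 − 3 = 4.

4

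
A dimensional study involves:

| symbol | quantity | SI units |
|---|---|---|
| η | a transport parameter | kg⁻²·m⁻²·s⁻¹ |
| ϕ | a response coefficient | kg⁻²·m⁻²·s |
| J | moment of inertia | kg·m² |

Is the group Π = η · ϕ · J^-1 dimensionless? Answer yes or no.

no

Sum the exponent of each base dimension across the product:
  M: [η]_M + [ϕ]_M − [J]_M = (-2) + (-2) − (1) = -5
  L: [η]_L + [ϕ]_L − [J]_L = (-2) + (-2) − (2) = -6
  T: [η]_T + [ϕ]_T − [J]_T = (-1) + (1) − (0) = 0
Net dimensions [M⁻⁵ L⁻⁶] ≠ [1] — not dimensionless.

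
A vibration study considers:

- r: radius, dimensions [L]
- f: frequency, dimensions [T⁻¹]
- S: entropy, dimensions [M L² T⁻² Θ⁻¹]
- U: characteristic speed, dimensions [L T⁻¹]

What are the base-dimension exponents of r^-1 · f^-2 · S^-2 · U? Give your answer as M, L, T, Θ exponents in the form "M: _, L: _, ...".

Collect each base-dimension exponent across the product:
  M: −(0) − 2·(0) − 2·(1) + (0) = -2
  L: −(1) − 2·(0) − 2·(2) + (1) = -4
  T: −(0) − 2·(-1) − 2·(-2) + (-1) = 5
  Θ: −(0) − 2·(0) − 2·(-1) + (0) = 2
So the dimensions are [M⁻² L⁻⁴ T⁵ Θ²].

M: -2, L: -4, T: 5, Θ: 2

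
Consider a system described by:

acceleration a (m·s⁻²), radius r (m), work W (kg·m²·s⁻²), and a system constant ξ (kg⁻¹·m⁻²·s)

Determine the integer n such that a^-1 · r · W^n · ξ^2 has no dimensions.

Balance the M exponent: (1)·n from W, plus −(0) + (0) + 2·(-1) = -2 from the rest, must sum to zero.
n − 2 = 0, so n = 2.

2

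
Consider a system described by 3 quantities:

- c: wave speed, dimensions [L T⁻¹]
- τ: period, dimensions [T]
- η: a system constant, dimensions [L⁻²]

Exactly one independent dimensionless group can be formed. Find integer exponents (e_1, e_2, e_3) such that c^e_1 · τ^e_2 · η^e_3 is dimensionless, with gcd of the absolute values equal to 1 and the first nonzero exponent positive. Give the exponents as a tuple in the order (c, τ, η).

L: e_1·(1) + e_2·(0) + e_3·(-2) = 0
T: e_1·(-1) + e_2·(1) + e_3·(0) = 0
Solving this homogeneous linear system for the smallest-integer solution (first nonzero entry positive) gives (2, 2, 1).

(2, 2, 1)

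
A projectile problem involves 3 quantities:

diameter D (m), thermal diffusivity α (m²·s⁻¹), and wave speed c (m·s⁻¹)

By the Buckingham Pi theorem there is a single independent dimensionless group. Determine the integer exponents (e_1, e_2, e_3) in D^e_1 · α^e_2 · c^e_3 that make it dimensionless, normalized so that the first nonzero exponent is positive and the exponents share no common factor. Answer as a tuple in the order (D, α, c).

(1, -1, 1)

L: e_1·(1) + e_2·(2) + e_3·(1) = 0
T: e_1·(0) + e_2·(-1) + e_3·(-1) = 0
Solving this homogeneous linear system for the smallest-integer solution (first nonzero entry positive) gives (1, -1, 1).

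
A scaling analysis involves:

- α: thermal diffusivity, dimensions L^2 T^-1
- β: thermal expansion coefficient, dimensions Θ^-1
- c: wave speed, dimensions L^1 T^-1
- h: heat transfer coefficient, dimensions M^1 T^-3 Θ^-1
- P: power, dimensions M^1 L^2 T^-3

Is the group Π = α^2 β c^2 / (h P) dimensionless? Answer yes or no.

Sum the exponent of each base dimension across the product:
  M: 2·[α]_M + [β]_M + 2·[c]_M − [h]_M − [P]_M = 2·(0) + (0) + 2·(0) − (1) − (1) = -2
  L: 2·[α]_L + [β]_L + 2·[c]_L − [h]_L − [P]_L = 2·(2) + (0) + 2·(1) − (0) − (2) = 4
  T: 2·[α]_T + [β]_T + 2·[c]_T − [h]_T − [P]_T = 2·(-1) + (0) + 2·(-1) − (-3) − (-3) = 2
  Θ: 2·[α]_Θ + [β]_Θ + 2·[c]_Θ − [h]_Θ − [P]_Θ = 2·(0) + (-1) + 2·(0) − (-1) − (0) = 0
Net dimensions [M⁻² L⁴ T²] ≠ [1] — not dimensionless.

no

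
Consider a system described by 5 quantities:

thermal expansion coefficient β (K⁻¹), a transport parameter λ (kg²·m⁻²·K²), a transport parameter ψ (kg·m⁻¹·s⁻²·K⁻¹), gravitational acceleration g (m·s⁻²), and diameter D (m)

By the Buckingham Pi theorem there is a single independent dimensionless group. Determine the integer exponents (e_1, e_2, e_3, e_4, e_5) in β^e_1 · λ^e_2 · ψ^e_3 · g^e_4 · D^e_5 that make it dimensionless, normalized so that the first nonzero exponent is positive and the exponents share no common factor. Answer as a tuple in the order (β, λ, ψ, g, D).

M: e_1·(0) + e_2·(2) + e_3·(1) + e_4·(0) + e_5·(0) = 0
L: e_1·(0) + e_2·(-2) + e_3·(-1) + e_4·(1) + e_5·(1) = 0
T: e_1·(0) + e_2·(0) + e_3·(-2) + e_4·(-2) + e_5·(0) = 0
Θ: e_1·(-1) + e_2·(2) + e_3·(-1) + e_4·(0) + e_5·(0) = 0
Solving this homogeneous linear system for the smallest-integer solution (first nonzero entry positive) gives (4, 1, -2, 2, -2).

(4, 1, -2, 2, -2)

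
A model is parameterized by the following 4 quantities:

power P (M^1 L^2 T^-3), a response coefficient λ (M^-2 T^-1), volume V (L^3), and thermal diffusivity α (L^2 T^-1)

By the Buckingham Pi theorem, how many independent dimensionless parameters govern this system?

There are 4 variables and 3 base dimensions (M, L, T).
The dimension matrix has rank 3.
Independent dimensionless groups: 4 − 3 = 1.

1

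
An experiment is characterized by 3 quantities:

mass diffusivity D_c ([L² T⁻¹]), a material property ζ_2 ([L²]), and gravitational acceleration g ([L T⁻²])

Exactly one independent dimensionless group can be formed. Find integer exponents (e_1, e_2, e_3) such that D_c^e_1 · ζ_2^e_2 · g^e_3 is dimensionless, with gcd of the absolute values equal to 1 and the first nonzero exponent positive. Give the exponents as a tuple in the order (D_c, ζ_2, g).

L: e_1·(2) + e_2·(2) + e_3·(1) = 0
T: e_1·(-1) + e_2·(0) + e_3·(-2) = 0
Solving this homogeneous linear system for the smallest-integer solution (first nonzero entry positive) gives (4, -3, -2).

(4, -3, -2)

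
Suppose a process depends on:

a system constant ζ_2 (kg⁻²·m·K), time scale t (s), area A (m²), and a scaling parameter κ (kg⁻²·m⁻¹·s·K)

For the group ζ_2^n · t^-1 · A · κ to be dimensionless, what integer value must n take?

-1

Balance the M exponent: (-2)·n from ζ_2, plus −(0) + (0) + (-2) = -2 from the rest, must sum to zero.
-2n − 2 = 0, so n = -1.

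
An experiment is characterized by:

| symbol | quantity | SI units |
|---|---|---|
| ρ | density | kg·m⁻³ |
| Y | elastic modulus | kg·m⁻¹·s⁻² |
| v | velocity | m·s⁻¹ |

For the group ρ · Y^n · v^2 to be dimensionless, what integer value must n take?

Balance the M exponent: (1)·n from Y, plus (1) + 2·(0) = 1 from the rest, must sum to zero.
n + 1 = 0, so n = -1.

-1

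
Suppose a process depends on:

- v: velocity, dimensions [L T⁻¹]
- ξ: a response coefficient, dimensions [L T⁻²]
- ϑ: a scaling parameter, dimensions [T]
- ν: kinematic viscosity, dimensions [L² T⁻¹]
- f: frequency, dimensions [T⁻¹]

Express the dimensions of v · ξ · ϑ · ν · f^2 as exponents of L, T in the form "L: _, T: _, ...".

L: 4, T: -5

Collect each base-dimension exponent across the product:
  L: (1) + (1) + (0) + (2) + 2·(0) = 4
  T: (-1) + (-2) + (1) + (-1) + 2·(-1) = -5
So the dimensions are [L⁴ T⁻⁵].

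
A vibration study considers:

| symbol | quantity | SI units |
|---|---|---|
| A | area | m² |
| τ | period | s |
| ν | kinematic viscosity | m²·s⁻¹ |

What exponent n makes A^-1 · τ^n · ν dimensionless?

Balance the T exponent: (1)·n from τ, plus −(0) + (-1) = -1 from the rest, must sum to zero.
n − 1 = 0, so n = 1.

1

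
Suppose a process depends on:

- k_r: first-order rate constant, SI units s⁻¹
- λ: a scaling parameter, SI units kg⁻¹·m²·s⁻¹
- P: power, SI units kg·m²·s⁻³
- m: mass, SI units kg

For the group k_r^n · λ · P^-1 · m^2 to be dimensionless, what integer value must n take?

2

Balance the T exponent: (-1)·n from k_r, plus (-1) − (-3) + 2·(0) = 2 from the rest, must sum to zero.
−n + 2 = 0, so n = 2.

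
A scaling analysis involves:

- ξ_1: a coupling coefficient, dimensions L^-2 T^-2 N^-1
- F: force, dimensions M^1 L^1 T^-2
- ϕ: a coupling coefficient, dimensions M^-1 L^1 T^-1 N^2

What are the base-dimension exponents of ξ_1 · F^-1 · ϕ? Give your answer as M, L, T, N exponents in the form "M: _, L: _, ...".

M: -2, L: -2, T: -1, N: 1

Collect each base-dimension exponent across the product:
  M: (0) − (1) + (-1) = -2
  L: (-2) − (1) + (1) = -2
  T: (-2) − (-2) + (-1) = -1
  N: (-1) − (0) + (2) = 1
So the dimensions are [M⁻² L⁻² T⁻¹ N].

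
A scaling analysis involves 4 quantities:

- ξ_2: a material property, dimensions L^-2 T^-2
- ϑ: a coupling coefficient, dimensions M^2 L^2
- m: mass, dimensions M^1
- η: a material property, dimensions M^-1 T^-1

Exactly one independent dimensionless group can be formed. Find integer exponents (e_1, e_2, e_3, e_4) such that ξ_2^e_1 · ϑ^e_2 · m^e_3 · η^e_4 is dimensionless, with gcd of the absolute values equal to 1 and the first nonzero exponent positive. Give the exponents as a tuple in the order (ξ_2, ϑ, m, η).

(1, 1, -4, -2)

M: e_1·(0) + e_2·(2) + e_3·(1) + e_4·(-1) = 0
L: e_1·(-2) + e_2·(2) + e_3·(0) + e_4·(0) = 0
T: e_1·(-2) + e_2·(0) + e_3·(0) + e_4·(-1) = 0
Solving this homogeneous linear system for the smallest-integer solution (first nonzero entry positive) gives (1, 1, -4, -2).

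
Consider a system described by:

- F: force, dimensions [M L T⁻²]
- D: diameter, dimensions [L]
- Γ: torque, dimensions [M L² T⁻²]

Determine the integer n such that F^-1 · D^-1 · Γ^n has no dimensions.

1

Balance the M exponent: (1)·n from Γ, plus −(1) − (0) = -1 from the rest, must sum to zero.
n − 1 = 0, so n = 1.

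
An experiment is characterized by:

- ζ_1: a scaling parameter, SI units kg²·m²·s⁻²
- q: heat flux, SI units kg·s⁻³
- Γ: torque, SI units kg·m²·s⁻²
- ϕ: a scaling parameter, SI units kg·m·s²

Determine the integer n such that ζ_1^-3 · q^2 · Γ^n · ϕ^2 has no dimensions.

Balance the M exponent: (1)·n from Γ, plus −3·(2) + 2·(1) + 2·(1) = -2 from the rest, must sum to zero.
n − 2 = 0, so n = 2.

2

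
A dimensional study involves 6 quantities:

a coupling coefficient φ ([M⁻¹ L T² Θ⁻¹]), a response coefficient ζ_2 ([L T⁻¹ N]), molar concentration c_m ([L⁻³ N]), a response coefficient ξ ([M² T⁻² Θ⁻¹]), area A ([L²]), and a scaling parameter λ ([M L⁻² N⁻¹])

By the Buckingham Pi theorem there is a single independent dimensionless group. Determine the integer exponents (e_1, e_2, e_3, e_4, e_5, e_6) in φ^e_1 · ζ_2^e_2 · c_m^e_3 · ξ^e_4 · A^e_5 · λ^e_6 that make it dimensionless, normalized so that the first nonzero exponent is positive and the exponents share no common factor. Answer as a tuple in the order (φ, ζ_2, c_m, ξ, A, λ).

(1, 4, -1, -1, -1, 3)

M: e_1·(-1) + e_2·(0) + e_3·(0) + e_4·(2) + e_5·(0) + e_6·(1) = 0
L: e_1·(1) + e_2·(1) + e_3·(-3) + e_4·(0) + e_5·(2) + e_6·(-2) = 0
T: e_1·(2) + e_2·(-1) + e_3·(0) + e_4·(-2) + e_5·(0) + e_6·(0) = 0
Θ: e_1·(-1) + e_2·(0) + e_3·(0) + e_4·(-1) + e_5·(0) + e_6·(0) = 0
N: e_1·(0) + e_2·(1) + e_3·(1) + e_4·(0) + e_5·(0) + e_6·(-1) = 0
Solving this homogeneous linear system for the smallest-integer solution (first nonzero entry positive) gives (1, 4, -1, -1, -1, 3).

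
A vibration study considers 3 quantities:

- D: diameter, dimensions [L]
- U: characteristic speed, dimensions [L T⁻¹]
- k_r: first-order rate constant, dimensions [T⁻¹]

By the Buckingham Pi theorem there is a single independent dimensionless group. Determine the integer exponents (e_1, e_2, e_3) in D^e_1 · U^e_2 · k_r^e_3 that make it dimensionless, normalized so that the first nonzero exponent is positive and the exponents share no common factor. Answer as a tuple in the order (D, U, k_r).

L: e_1·(1) + e_2·(1) + e_3·(0) = 0
T: e_1·(0) + e_2·(-1) + e_3·(-1) = 0
Solving this homogeneous linear system for the smallest-integer solution (first nonzero entry positive) gives (1, -1, 1).

(1, -1, 1)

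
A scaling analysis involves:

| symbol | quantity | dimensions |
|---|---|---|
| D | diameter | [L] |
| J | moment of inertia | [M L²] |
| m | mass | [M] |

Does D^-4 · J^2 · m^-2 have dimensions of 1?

Sum the exponent of each base dimension across the product:
  M: −4·[D]_M + 2·[J]_M − 2·[m]_M = −4·(0) + 2·(1) − 2·(1) = 0
  L: −4·[D]_L + 2·[J]_L − 2·[m]_L = −4·(1) + 2·(2) − 2·(0) = 0
  T: −4·[D]_T + 2·[J]_T − 2·[m]_T = −4·(0) + 2·(0) − 2·(0) = 0
All base exponents vanish — dimensionless.

yes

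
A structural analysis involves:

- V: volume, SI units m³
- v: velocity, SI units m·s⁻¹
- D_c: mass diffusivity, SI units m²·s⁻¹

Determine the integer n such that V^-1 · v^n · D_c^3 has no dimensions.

-3

Balance the L exponent: (1)·n from v, plus −(3) + 3·(2) = 3 from the rest, must sum to zero.
n + 3 = 0, so n = -3.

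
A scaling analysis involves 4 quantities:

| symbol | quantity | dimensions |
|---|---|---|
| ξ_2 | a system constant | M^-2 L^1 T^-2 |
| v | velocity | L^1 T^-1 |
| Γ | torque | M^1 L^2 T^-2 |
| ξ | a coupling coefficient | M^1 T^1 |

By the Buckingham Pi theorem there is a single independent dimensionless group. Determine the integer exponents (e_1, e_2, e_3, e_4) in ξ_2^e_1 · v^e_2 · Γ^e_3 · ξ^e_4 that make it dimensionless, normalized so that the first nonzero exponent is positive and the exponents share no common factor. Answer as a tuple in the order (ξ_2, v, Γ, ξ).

(1, -3, 1, 1)

M: e_1·(-2) + e_2·(0) + e_3·(1) + e_4·(1) = 0
L: e_1·(1) + e_2·(1) + e_3·(2) + e_4·(0) = 0
T: e_1·(-2) + e_2·(-1) + e_3·(-2) + e_4·(1) = 0
Solving this homogeneous linear system for the smallest-integer solution (first nonzero entry positive) gives (1, -3, 1, 1).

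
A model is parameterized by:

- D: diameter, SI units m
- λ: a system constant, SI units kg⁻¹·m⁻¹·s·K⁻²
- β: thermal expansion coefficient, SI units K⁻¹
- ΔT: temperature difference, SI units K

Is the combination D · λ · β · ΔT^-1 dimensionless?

Sum the exponent of each base dimension across the product:
  M: [D]_M + [λ]_M + [β]_M − [ΔT]_M = (0) + (-1) + (0) − (0) = -1
  L: [D]_L + [λ]_L + [β]_L − [ΔT]_L = (1) + (-1) + (0) − (0) = 0
  T: [D]_T + [λ]_T + [β]_T − [ΔT]_T = (0) + (1) + (0) − (0) = 1
  Θ: [D]_Θ + [λ]_Θ + [β]_Θ − [ΔT]_Θ = (0) + (-2) + (-1) − (1) = -4
Net dimensions [M⁻¹ T Θ⁻⁴] ≠ [1] — not dimensionless.

no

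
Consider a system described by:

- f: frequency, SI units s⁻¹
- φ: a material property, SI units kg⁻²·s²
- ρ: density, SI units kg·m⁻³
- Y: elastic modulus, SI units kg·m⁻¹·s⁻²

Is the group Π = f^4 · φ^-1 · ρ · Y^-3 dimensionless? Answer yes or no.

yes

Sum the exponent of each base dimension across the product:
  M: 4·[f]_M − [φ]_M + [ρ]_M − 3·[Y]_M = 4·(0) − (-2) + (1) − 3·(1) = 0
  L: 4·[f]_L − [φ]_L + [ρ]_L − 3·[Y]_L = 4·(0) − (0) + (-3) − 3·(-1) = 0
  T: 4·[f]_T − [φ]_T + [ρ]_T − 3·[Y]_T = 4·(-1) − (2) + (0) − 3·(-2) = 0
All base exponents vanish — dimensionless.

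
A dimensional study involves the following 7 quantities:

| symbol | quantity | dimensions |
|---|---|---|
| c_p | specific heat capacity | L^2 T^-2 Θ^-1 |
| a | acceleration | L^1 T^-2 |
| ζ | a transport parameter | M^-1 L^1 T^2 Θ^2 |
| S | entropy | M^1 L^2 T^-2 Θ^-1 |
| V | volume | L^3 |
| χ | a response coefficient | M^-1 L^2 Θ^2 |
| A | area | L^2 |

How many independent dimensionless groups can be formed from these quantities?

There are 7 variables and 4 base dimensions (M, L, T, Θ).
The dimension matrix has rank 4.
Independent dimensionless groups: 7 − 4 = 3.

3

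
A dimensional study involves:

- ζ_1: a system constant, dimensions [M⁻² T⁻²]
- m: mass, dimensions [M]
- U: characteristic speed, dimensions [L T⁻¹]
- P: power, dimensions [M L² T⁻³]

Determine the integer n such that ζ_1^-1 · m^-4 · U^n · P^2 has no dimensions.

-4

Balance the L exponent: (1)·n from U, plus −(0) − 4·(0) + 2·(2) = 4 from the rest, must sum to zero.
n + 4 = 0, so n = -4.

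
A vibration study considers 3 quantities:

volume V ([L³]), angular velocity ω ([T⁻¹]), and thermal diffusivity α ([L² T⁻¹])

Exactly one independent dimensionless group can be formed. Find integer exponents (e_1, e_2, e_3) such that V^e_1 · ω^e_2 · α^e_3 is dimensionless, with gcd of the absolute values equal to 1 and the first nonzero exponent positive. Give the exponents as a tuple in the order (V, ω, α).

(2, 3, -3)

L: e_1·(3) + e_2·(0) + e_3·(2) = 0
T: e_1·(0) + e_2·(-1) + e_3·(-1) = 0
Solving this homogeneous linear system for the smallest-integer solution (first nonzero entry positive) gives (2, 3, -3).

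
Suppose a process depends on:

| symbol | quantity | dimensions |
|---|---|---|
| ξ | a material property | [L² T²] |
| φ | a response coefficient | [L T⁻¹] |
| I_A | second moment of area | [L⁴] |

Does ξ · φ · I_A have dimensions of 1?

no

Sum the exponent of each base dimension across the product:
  L: [ξ]_L + [φ]_L + [I_A]_L = (2) + (1) + (4) = 7
  T: [ξ]_T + [φ]_T + [I_A]_T = (2) + (-1) + (0) = 1
Net dimensions [L⁷ T] ≠ [1] — not dimensionless.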